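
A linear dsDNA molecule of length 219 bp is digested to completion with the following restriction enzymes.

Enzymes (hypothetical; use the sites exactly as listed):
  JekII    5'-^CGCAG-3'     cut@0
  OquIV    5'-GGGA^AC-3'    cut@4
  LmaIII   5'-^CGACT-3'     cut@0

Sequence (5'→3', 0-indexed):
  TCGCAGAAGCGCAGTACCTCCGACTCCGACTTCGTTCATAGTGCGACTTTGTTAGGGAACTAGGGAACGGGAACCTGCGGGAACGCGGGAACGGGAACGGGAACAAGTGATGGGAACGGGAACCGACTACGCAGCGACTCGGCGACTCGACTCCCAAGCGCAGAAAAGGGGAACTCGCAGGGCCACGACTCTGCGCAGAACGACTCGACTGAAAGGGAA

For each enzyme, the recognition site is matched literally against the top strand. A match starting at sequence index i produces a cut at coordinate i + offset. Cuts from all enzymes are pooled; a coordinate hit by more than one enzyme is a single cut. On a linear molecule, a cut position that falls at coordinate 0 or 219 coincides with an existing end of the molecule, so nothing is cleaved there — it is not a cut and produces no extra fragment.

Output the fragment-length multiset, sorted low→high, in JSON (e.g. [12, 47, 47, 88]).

[1,2,3,5,5,5,6,6,6,6,6,6,7,8,8,8,8,8,10,10,11,11,13,14,14,15,17]

Per-enzyme occurrences:
  JekII CGCAG/0: at [1, 9, 129, 158, 175, 193] ⇒ [1, 9, 129, 158, 175, 193]
  OquIV GGGAAC/4: at [54, 62, 68, 78, 86, 92, 98, 111, 117, 168] ⇒ [58, 66, 72, 82, 90, 96, 102, 115, 121, 172]
  LmaIII CGACT/0: at [20, 26, 43, 123, 134, 142, 147, 185, 200, 205] ⇒ [20, 26, 43, 123, 134, 142, 147, 185, 200, 205]

Pooled cuts: [1, 9, 20, 26, 43, 58, 66, 72, 82, 90, 96, 102, 115, 121, 123, 129, 134, 142, 147, 158, 172, 175, 185, 193, 200, 205]

Fragment lengths:
  [0,1): 1 bp
  [1,9): 8 bp
  [9,20): 11 bp
  [20,26): 6 bp
  [26,43): 17 bp
  [43,58): 15 bp
  [58,66): 8 bp
  [66,72): 6 bp
  [72,82): 10 bp
  [82,90): 8 bp
  [90,96): 6 bp
  [96,102): 6 bp
  [102,115): 13 bp
  [115,121): 6 bp
  [121,123): 2 bp
  [123,129): 6 bp
  [129,134): 5 bp
  [134,142): 8 bp
  [142,147): 5 bp
  [147,158): 11 bp
  [158,172): 14 bp
  [172,175): 3 bp
  [175,185): 10 bp
  [185,193): 8 bp
  [193,200): 7 bp
  [200,205): 5 bp
  [205,219): 14 bp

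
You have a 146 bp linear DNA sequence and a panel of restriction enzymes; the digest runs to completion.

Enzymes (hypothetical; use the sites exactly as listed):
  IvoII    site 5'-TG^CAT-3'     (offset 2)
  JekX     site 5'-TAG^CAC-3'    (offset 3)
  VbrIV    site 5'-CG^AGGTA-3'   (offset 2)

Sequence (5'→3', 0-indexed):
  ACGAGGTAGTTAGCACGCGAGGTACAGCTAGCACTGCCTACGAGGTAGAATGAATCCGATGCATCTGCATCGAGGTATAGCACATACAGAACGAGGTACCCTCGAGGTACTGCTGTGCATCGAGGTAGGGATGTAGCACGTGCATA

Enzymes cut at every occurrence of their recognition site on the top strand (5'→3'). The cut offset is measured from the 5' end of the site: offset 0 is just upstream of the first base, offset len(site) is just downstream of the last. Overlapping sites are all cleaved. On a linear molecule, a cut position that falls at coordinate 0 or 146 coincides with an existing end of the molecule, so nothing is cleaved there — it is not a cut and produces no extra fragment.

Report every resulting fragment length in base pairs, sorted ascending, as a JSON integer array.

[3,4,5,5,6,6,6,8,10,11,11,12,13,13,14,19]

Per-enzyme occurrences:
  IvoII TGCAT/2: at [59, 65, 115, 140] ⇒ [61, 67, 117, 142]
  JekX TAGCAC/3: at [10, 28, 77, 133] ⇒ [13, 31, 80, 136]
  VbrIV CGAGGTA/2: at [1, 17, 40, 70, 91, 102, 120] ⇒ [3, 19, 42, 72, 93, 104, 122]

All cut coordinates (distinct, sorted): [3, 13, 19, 31, 42, 61, 67, 72, 80, 93, 104, 117, 122, 136, 142]

Fragment lengths:
  [0,3): 3 bp
  [3,13): 10 bp
  [13,19): 6 bp
  [19,31): 12 bp
  [31,42): 11 bp
  [42,61): 19 bp
  [61,67): 6 bp
  [67,72): 5 bp
  [72,80): 8 bp
  [80,93): 13 bp
  [93,104): 11 bp
  [104,117): 13 bp
  [117,122): 5 bp
  [122,136): 14 bp
  [136,142): 6 bp
  [142,146): 4 bp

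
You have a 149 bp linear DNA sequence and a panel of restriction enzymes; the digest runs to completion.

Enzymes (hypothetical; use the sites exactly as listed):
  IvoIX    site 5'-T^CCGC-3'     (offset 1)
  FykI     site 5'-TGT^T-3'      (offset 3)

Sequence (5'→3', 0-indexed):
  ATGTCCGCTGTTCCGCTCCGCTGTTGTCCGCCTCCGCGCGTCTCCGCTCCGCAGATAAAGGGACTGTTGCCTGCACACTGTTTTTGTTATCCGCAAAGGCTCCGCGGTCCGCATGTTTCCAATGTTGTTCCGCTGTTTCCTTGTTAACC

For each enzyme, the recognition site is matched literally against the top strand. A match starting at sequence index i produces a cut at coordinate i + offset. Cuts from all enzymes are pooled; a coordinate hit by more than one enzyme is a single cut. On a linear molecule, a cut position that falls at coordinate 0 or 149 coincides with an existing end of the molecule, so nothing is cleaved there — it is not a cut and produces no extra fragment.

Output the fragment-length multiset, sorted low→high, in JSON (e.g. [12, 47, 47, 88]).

Site scan:
  IvoIX (TCCGC, off=1): starts [3, 11, 16, 26, 32, 42, 47, 89, 100, 107, 128] → cuts [4, 12, 17, 27, 33, 43, 48, 90, 101, 108, 129]
  FykI (TGTT, off=3): starts [8, 21, 64, 78, 84, 113, 122, 125, 133, 141] → cuts [11, 24, 67, 81, 87, 116, 125, 128, 136, 144]

Pooled cuts: [4, 11, 12, 17, 24, 27, 33, 43, 48, 67, 81, 87, 90, 101, 108, 116, 125, 128, 129, 136, 144]

Fragment lengths:
  [0,4): 4 bp
  [4,11): 7 bp
  [11,12): 1 bp
  [12,17): 5 bp
  [17,24): 7 bp
  [24,27): 3 bp
  [27,33): 6 bp
  [33,43): 10 bp
  [43,48): 5 bp
  [48,67): 19 bp
  [67,81): 14 bp
  [81,87): 6 bp
  [87,90): 3 bp
  [90,101): 11 bp
  [101,108): 7 bp
  [108,116): 8 bp
  [116,125): 9 bp
  [125,128): 3 bp
  [128,129): 1 bp
  [129,136): 7 bp
  [136,144): 8 bp
  [144,149): 5 bp

[1,1,3,3,3,4,5,5,5,6,6,7,7,7,7,8,8,9,10,11,14,19]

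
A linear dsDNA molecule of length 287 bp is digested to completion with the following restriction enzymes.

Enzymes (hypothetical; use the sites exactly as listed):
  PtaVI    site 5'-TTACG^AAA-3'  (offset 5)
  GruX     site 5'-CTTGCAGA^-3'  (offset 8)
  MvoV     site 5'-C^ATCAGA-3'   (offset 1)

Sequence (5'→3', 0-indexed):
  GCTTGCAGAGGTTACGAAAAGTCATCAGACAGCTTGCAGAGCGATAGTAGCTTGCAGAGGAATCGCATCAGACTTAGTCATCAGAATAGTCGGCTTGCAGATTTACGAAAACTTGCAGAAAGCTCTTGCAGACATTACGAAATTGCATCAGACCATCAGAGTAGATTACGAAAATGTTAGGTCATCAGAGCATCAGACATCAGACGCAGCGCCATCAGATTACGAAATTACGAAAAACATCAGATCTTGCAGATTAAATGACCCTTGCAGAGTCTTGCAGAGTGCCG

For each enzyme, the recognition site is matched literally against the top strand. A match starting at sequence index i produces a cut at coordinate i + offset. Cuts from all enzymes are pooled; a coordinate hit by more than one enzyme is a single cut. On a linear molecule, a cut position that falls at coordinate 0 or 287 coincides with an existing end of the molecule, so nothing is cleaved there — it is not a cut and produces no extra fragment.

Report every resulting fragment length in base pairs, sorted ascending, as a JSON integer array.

Scan for sites:
  PtaVI (TTACGAAA, off=5): starts [11, 102, 134, 165, 219, 227] → cuts [16, 107, 139, 170, 224, 232]
  GruX (CTTGCAGA, off=8): starts [1, 32, 50, 93, 111, 124, 245, 263, 273] → cuts [9, 40, 58, 101, 119, 132, 253, 271, 281]
  MvoV (CATCAGA, off=1): starts [22, 65, 78, 145, 153, 182, 190, 197, 212, 237] → cuts [23, 66, 79, 146, 154, 183, 191, 198, 213, 238]

All cut coordinates (distinct, sorted): [9, 16, 23, 40, 58, 66, 79, 101, 107, 119, 132, 139, 146, 154, 170, 183, 191, 198, 213, 224, 232, 238, 253, 271, 281]

Fragment lengths:
  [0,9): 9 bp
  [9,16): 7 bp
  [16,23): 7 bp
  [23,40): 17 bp
  [40,58): 18 bp
  [58,66): 8 bp
  [66,79): 13 bp
  [79,101): 22 bp
  [101,107): 6 bp
  [107,119): 12 bp
  [119,132): 13 bp
  [132,139): 7 bp
  [139,146): 7 bp
  [146,154): 8 bp
  [154,170): 16 bp
  [170,183): 13 bp
  [183,191): 8 bp
  [191,198): 7 bp
  [198,213): 15 bp
  [213,224): 11 bp
  [224,232): 8 bp
  [232,238): 6 bp
  [238,253): 15 bp
  [253,271): 18 bp
  [271,281): 10 bp
  [281,287): 6 bp

[6,6,6,7,7,7,7,7,8,8,8,8,9,10,11,12,13,13,13,15,15,16,17,18,18,22]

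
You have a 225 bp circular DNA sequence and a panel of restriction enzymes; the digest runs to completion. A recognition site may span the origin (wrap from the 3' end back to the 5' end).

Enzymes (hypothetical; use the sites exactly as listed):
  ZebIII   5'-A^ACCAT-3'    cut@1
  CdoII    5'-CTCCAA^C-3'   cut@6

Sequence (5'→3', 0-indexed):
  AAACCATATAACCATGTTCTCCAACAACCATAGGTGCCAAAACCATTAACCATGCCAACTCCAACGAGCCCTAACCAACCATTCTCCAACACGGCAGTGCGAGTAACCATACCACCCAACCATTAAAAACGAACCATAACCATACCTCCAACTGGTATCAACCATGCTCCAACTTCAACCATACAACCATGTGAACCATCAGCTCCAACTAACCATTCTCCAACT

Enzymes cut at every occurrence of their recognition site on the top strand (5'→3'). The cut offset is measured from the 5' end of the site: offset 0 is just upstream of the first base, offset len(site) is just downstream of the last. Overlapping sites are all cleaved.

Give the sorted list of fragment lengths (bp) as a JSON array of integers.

[2,3,4,5,6,7,8,8,9,9,12,12,12,13,13,13,14,14,14,15,16,16]

Site scan:
  ZebIII (AACCAT, off=1): starts [1, 9, 25, 40, 47, 76, 104, 117, 131, 137, 159, 176, 184, 193, 210] → cuts [2, 10, 26, 41, 48, 77, 105, 118, 132, 138, 160, 177, 185, 194, 211]
  CdoII (CTCCAAC, off=6): starts [18, 58, 83, 145, 166, 202, 217] → cuts [24, 64, 89, 151, 172, 208, 223]

All cut coordinates (distinct, sorted): [2, 10, 24, 26, 41, 48, 64, 77, 89, 105, 118, 132, 138, 151, 160, 172, 177, 185, 194, 208, 211, 223]

Fragments:
  2→10: 8 bp
  10→24: 14 bp
  24→26: 2 bp
  26→41: 15 bp
  41→48: 7 bp
  48→64: 16 bp
  64→77: 13 bp
  77→89: 12 bp
  89→105: 16 bp
  105→118: 13 bp
  118→132: 14 bp
  132→138: 6 bp
  138→151: 13 bp
  151→160: 9 bp
  160→172: 12 bp
  172→177: 5 bp
  177→185: 8 bp
  185→194: 9 bp
  194→208: 14 bp
  208→211: 3 bp
  211→223: 12 bp
  223→2 (wrap): 225-223+2 = 4 bp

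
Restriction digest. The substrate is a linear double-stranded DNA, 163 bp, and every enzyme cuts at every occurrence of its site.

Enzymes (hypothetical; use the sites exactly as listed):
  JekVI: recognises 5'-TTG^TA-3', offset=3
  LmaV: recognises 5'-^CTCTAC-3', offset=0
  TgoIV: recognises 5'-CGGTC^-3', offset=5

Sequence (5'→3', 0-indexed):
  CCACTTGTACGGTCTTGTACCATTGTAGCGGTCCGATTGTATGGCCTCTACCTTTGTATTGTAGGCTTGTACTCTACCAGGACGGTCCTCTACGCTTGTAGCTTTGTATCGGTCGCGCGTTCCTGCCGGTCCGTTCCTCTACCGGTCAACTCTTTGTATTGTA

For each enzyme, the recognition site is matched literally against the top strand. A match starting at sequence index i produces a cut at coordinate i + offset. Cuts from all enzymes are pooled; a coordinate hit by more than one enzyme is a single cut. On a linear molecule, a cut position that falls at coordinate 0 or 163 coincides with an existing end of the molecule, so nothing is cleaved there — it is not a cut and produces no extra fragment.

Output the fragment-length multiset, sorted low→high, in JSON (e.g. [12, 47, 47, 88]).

[2,2,3,5,5,5,6,6,7,7,8,8,8,8,8,9,11,11,11,16,17]

Per-enzyme occurrences:
  JekVI (TTGTA, off=3): starts [4, 14, 22, 36, 53, 58, 66, 95, 103, 153, 158] → cuts [7, 17, 25, 39, 56, 61, 69, 98, 106, 156, 161]
  LmaV (CTCTAC, off=0): starts [45, 71, 87, 136] → cuts [45, 71, 87, 136]
  TgoIV (CGGTC, off=5): starts [9, 28, 82, 109, 126, 142] → cuts [14, 33, 87, 114, 131, 147]

All cut coordinates (distinct, sorted): [7, 14, 17, 25, 33, 39, 45, 56, 61, 69, 71, 87, 98, 106, 114, 131, 136, 147, 156, 161]

Fragment lengths:
  [0,7): 7 bp
  [7,14): 7 bp
  [14,17): 3 bp
  [17,25): 8 bp
  [25,33): 8 bp
  [33,39): 6 bp
  [39,45): 6 bp
  [45,56): 11 bp
  [56,61): 5 bp
  [61,69): 8 bp
  [69,71): 2 bp
  [71,87): 16 bp
  [87,98): 11 bp
  [98,106): 8 bp
  [106,114): 8 bp
  [114,131): 17 bp
  [131,136): 5 bp
  [136,147): 11 bp
  [147,156): 9 bp
  [156,161): 5 bp
  [161,163): 2 bp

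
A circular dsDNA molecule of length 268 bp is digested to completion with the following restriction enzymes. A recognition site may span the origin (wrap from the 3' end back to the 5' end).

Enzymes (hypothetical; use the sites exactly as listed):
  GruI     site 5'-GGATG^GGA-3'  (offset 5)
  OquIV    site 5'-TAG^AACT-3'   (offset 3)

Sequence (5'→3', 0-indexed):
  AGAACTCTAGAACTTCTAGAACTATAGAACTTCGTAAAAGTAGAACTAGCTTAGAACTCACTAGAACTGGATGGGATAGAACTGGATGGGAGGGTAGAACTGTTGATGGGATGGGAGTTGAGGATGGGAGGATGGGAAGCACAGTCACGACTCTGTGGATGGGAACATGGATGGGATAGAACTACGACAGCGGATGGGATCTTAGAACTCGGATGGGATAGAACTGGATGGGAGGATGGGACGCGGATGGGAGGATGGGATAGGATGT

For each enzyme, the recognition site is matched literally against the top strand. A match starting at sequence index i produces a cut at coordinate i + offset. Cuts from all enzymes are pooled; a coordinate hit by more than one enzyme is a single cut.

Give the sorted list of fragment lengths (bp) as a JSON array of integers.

Site scan:
  GruI (GGATGGGA, off=5): starts [68, 83, 108, 121, 129, 156, 168, 191, 210, 225, 233, 244, 252] → cuts [73, 88, 113, 126, 134, 161, 173, 196, 215, 230, 238, 249, 257]
  OquIV (TAGAACT, off=3): starts [7, 16, 24, 40, 51, 61, 76, 94, 176, 202, 218, 267] → cuts [2, 10, 19, 27, 43, 54, 64, 79, 97, 179, 205, 221]

Pooled cuts: [2, 10, 19, 27, 43, 54, 64, 73, 79, 88, 97, 113, 126, 134, 161, 173, 179, 196, 205, 215, 221, 230, 238, 249, 257]

Fragment lengths:
  2→10: 8 bp
  10→19: 9 bp
  19→27: 8 bp
  27→43: 16 bp
  43→54: 11 bp
  54→64: 10 bp
  64→73: 9 bp
  73→79: 6 bp
  79→88: 9 bp
  88→97: 9 bp
  97→113: 16 bp
  113→126: 13 bp
  126→134: 8 bp
  134→161: 27 bp
  161→173: 12 bp
  173→179: 6 bp
  179→196: 17 bp
  196→205: 9 bp
  205→215: 10 bp
  215→221: 6 bp
  221→230: 9 bp
  230→238: 8 bp
  238→249: 11 bp
  249→257: 8 bp
  257→2 (wrap): 268-257+2 = 13 bp

[6,6,6,8,8,8,8,8,9,9,9,9,9,9,10,10,11,11,12,13,13,16,16,17,27]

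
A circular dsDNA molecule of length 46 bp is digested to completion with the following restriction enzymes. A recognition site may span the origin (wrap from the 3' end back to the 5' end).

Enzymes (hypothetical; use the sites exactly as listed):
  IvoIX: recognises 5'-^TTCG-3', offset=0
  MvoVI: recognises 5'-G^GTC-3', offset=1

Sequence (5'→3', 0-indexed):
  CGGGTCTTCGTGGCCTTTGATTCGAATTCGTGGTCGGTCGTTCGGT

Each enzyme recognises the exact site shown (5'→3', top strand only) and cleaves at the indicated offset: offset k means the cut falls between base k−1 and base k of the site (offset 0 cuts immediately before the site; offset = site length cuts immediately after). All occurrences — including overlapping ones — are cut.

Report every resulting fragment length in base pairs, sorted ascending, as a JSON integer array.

[3,4,4,4,5,6,6,14]

Site scan:
  IvoIX TTCG/0: at [6, 20, 26, 40] ⇒ [6, 20, 26, 40]
  MvoVI GGTC/1: at [2, 31, 35, 43] ⇒ [3, 32, 36, 44]

All cut coordinates (distinct, sorted): [3, 6, 20, 26, 32, 36, 40, 44]

Fragment lengths:
  3→6: 3 bp
  6→20: 14 bp
  20→26: 6 bp
  26→32: 6 bp
  32→36: 4 bp
  36→40: 4 bp
  40→44: 4 bp
  44→3 (wrap): 46-44+3 = 5 bp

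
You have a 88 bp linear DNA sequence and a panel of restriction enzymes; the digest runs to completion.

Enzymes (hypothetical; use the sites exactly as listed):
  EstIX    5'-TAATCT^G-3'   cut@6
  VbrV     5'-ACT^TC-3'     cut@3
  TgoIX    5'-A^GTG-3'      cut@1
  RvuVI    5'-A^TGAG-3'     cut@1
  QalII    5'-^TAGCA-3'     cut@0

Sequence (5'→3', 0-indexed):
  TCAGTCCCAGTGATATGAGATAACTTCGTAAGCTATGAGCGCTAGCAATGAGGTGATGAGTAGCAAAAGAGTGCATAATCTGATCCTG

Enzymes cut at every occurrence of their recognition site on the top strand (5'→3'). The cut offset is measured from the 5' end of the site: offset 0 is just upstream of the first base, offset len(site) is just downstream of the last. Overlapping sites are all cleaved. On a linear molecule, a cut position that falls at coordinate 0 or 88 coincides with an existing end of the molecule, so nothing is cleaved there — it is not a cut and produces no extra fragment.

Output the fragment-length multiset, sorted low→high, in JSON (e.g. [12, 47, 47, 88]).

[4,6,6,7,7,8,9,10,10,10,11]

Per-enzyme occurrences:
  EstIX TAATCTG/6: at [75] ⇒ [81]
  VbrV ACTTC/3: at [22] ⇒ [25]
  TgoIX AGTG/1: at [8, 69] ⇒ [9, 70]
  RvuVI ATGAG/1: at [14, 34, 47, 55] ⇒ [15, 35, 48, 56]
  QalII TAGCA/0: at [42, 60] ⇒ [42, 60]

Pooled cuts: [9, 15, 25, 35, 42, 48, 56, 60, 70, 81]

Fragment lengths:
  [0,9): 9 bp
  [9,15): 6 bp
  [15,25): 10 bp
  [25,35): 10 bp
  [35,42): 7 bp
  [42,48): 6 bp
  [48,56): 8 bp
  [56,60): 4 bp
  [60,70): 10 bp
  [70,81): 11 bp
  [81,88): 7 bp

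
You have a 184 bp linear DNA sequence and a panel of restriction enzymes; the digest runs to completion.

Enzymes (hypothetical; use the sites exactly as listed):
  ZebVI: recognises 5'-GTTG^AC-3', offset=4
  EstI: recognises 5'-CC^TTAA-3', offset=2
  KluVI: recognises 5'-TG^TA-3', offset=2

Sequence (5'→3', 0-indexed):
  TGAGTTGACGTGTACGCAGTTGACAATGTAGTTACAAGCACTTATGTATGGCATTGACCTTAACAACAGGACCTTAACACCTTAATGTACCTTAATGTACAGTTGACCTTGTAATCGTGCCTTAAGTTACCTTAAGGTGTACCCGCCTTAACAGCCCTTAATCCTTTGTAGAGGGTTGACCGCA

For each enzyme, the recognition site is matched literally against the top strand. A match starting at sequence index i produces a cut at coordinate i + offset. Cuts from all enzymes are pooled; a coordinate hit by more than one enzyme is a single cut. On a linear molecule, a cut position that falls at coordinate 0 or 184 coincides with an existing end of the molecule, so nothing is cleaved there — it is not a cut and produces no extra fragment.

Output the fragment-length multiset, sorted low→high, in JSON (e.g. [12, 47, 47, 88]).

[4,5,6,6,6,6,6,7,8,8,8,8,10,10,10,10,10,11,13,14,18]

Site scan:
  ZebVI (GTTGAC, off=4): starts [3, 18, 101, 174] → cuts [7, 22, 105, 178]
  EstI (CCTTAA, off=2): starts [57, 71, 79, 89, 119, 129, 145, 155] → cuts [59, 73, 81, 91, 121, 131, 147, 157]
  KluVI (TGTA, off=2): starts [10, 26, 44, 85, 95, 109, 137, 166] → cuts [12, 28, 46, 87, 97, 111, 139, 168]

All cut coordinates (distinct, sorted): [7, 12, 22, 28, 46, 59, 73, 81, 87, 91, 97, 105, 111, 121, 131, 139, 147, 157, 168, 178]

Fragments:
  [0,7): 7 bp
  [7,12): 5 bp
  [12,22): 10 bp
  [22,28): 6 bp
  [28,46): 18 bp
  [46,59): 13 bp
  [59,73): 14 bp
  [73,81): 8 bp
  [81,87): 6 bp
  [87,91): 4 bp
  [91,97): 6 bp
  [97,105): 8 bp
  [105,111): 6 bp
  [111,121): 10 bp
  [121,131): 10 bp
  [131,139): 8 bp
  [139,147): 8 bp
  [147,157): 10 bp
  [157,168): 11 bp
  [168,178): 10 bp
  [178,184): 6 bp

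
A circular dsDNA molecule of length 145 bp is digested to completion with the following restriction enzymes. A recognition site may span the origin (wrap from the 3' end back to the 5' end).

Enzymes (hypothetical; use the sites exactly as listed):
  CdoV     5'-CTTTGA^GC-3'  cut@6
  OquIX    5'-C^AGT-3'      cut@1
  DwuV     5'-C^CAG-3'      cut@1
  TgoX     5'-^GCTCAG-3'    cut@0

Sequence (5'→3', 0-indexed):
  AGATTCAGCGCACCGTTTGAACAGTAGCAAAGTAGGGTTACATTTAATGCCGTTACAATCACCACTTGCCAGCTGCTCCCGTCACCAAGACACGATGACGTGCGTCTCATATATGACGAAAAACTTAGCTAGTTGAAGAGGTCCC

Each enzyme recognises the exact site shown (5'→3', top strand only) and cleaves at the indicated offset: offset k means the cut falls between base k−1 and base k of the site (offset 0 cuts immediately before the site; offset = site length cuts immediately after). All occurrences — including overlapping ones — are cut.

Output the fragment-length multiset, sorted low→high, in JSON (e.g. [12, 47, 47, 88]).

Per-enzyme occurrences:
  CdoV (CTTTGAGC, off=6): no sites
  OquIX (CAGT, off=1): starts [21] → cuts [22]
  DwuV (CCAG, off=1): starts [68, 143] → cuts [69, 144]
  TgoX (GCTCAG, off=0): no sites

Pooled cuts: [22, 69, 144]

Fragment lengths:
  22→69: 47 bp
  69→144: 75 bp
  144→22 (wrap): 145-144+22 = 23 bp

[23,47,75]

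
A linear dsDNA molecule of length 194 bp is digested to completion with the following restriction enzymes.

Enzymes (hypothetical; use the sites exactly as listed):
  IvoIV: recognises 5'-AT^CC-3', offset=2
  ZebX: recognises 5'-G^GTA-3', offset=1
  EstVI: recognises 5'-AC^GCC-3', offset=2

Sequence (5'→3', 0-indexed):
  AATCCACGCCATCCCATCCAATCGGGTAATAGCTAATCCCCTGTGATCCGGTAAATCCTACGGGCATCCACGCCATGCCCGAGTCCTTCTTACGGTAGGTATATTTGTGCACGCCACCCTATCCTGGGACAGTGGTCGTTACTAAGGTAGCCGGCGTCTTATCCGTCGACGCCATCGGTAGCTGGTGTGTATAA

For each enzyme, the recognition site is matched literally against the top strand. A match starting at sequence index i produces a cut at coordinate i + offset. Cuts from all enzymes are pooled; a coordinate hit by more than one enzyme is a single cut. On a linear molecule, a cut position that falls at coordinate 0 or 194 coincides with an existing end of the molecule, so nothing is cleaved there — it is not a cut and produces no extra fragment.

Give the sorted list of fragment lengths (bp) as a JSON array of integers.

Per-enzyme occurrences:
  IvoIV ATCC/2: at [1, 10, 15, 35, 45, 54, 65, 120, 160] ⇒ [3, 12, 17, 37, 47, 56, 67, 122, 162]
  ZebX GGTA/1: at [24, 49, 93, 97, 145, 176] ⇒ [25, 50, 94, 98, 146, 177]
  EstVI ACGCC/2: at [5, 69, 110, 168] ⇒ [7, 71, 112, 170]

Pooled cuts: [3, 7, 12, 17, 25, 37, 47, 50, 56, 67, 71, 94, 98, 112, 122, 146, 162, 170, 177]

Fragment lengths:
  [0,3): 3 bp
  [3,7): 4 bp
  [7,12): 5 bp
  [12,17): 5 bp
  [17,25): 8 bp
  [25,37): 12 bp
  [37,47): 10 bp
  [47,50): 3 bp
  [50,56): 6 bp
  [56,67): 11 bp
  [67,71): 4 bp
  [71,94): 23 bp
  [94,98): 4 bp
  [98,112): 14 bp
  [112,122): 10 bp
  [122,146): 24 bp
  [146,162): 16 bp
  [162,170): 8 bp
  [170,177): 7 bp
  [177,194): 17 bp

[3,3,4,4,4,5,5,6,7,8,8,10,10,11,12,14,16,17,23,24]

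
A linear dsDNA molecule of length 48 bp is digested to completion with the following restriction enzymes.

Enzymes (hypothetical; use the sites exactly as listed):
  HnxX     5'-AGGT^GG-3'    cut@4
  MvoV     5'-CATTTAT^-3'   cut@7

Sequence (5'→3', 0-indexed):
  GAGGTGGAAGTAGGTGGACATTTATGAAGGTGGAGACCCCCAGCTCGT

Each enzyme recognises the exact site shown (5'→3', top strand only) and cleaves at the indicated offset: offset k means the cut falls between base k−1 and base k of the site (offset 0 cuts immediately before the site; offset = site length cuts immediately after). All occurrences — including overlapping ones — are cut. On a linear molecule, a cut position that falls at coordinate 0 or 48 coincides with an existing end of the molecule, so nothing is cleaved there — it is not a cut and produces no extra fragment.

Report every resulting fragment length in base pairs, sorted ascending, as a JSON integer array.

[5,6,10,10,17]

Scan for sites:
  HnxX AGGTGG/4: at [1, 11, 27] ⇒ [5, 15, 31]
  MvoV CATTTAT/7: at [18] ⇒ [25]

Pooled cuts: [5, 15, 25, 31]

Fragment lengths:
  [0,5): 5 bp
  [5,15): 10 bp
  [15,25): 10 bp
  [25,31): 6 bp
  [31,48): 17 bp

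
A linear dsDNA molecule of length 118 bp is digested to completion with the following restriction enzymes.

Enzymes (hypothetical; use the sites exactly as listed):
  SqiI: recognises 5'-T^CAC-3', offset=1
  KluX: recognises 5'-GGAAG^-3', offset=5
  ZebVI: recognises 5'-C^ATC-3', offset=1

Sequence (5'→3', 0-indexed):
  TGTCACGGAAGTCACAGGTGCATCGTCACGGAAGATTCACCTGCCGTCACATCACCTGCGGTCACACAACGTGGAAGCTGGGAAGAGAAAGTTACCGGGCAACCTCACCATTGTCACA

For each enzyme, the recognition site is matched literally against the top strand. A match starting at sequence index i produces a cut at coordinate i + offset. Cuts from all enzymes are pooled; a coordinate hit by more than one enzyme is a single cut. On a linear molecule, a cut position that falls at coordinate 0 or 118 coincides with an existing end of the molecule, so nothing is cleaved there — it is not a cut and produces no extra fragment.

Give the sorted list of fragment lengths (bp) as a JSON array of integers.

Site scan:
  SqiI (TCAC, off=1): starts [2, 11, 25, 36, 46, 51, 61, 104, 113] → cuts [3, 12, 26, 37, 47, 52, 62, 105, 114]
  KluX (GGAAG, off=5): starts [6, 29, 72, 80] → cuts [11, 34, 77, 85]
  ZebVI (CATC, off=1): starts [20, 49] → cuts [21, 50]

All cut coordinates (distinct, sorted): [3, 11, 12, 21, 26, 34, 37, 47, 50, 52, 62, 77, 85, 105, 114]

Fragments:
  [0,3): 3 bp
  [3,11): 8 bp
  [11,12): 1 bp
  [12,21): 9 bp
  [21,26): 5 bp
  [26,34): 8 bp
  [34,37): 3 bp
  [37,47): 10 bp
  [47,50): 3 bp
  [50,52): 2 bp
  [52,62): 10 bp
  [62,77): 15 bp
  [77,85): 8 bp
  [85,105): 20 bp
  [105,114): 9 bp
  [114,118): 4 bp

[1,2,3,3,3,4,5,8,8,8,9,9,10,10,15,20]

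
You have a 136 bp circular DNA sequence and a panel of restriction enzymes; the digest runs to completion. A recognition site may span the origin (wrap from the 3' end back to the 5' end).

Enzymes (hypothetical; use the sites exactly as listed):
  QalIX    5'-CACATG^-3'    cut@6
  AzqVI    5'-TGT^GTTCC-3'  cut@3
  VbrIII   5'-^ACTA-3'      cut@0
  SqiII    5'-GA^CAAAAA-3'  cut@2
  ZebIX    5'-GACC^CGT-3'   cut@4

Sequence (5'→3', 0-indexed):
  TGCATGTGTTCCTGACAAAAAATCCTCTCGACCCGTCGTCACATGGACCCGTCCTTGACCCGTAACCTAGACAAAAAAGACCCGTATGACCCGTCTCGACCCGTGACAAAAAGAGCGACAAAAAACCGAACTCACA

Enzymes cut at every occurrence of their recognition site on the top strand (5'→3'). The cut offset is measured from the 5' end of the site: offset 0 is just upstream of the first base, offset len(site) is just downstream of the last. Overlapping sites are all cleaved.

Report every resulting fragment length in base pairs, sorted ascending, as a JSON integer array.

[4,5,5,8,9,10,11,11,11,12,12,18,20]

Site scan:
  QalIX (CACATG, off=6): starts [39, 132] → cuts [2, 45]
  AzqVI (TGTGTTCC, off=3): starts [4] → cuts [7]
  VbrIII (ACTA, off=0): no sites
  SqiII (GACAAAAA, off=2): starts [13, 69, 104, 116] → cuts [15, 71, 106, 118]
  ZebIX (GACCCGT, off=4): starts [29, 45, 56, 78, 87, 97] → cuts [33, 49, 60, 82, 91, 101]

All cut coordinates (distinct, sorted): [2, 7, 15, 33, 45, 49, 60, 71, 82, 91, 101, 106, 118]

Fragments:
  2→7: 5 bp
  7→15: 8 bp
  15→33: 18 bp
  33→45: 12 bp
  45→49: 4 bp
  49→60: 11 bp
  60→71: 11 bp
  71→82: 11 bp
  82→91: 9 bp
  91→101: 10 bp
  101→106: 5 bp
  106→118: 12 bp
  118→2 (wrap): 136-118+2 = 20 bp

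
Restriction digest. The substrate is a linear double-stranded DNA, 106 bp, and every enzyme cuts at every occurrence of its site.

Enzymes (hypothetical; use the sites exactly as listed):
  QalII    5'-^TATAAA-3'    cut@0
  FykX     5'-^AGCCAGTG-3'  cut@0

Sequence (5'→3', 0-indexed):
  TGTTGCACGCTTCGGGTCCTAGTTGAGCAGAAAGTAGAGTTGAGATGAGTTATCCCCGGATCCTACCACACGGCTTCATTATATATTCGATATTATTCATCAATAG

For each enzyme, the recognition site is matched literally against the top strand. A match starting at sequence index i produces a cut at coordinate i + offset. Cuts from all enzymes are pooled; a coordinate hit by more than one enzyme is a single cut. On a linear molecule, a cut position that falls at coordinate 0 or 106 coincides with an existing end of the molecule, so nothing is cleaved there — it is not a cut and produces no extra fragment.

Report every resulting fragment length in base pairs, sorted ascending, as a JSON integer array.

Site scan:
  QalII (TATAAA, off=0): no sites
  FykX (AGCCAGTG, off=0): no sites

All cut coordinates (distinct, sorted): ∅

Fragment lengths:
  no cuts → one linear fragment of 106 bp

[106]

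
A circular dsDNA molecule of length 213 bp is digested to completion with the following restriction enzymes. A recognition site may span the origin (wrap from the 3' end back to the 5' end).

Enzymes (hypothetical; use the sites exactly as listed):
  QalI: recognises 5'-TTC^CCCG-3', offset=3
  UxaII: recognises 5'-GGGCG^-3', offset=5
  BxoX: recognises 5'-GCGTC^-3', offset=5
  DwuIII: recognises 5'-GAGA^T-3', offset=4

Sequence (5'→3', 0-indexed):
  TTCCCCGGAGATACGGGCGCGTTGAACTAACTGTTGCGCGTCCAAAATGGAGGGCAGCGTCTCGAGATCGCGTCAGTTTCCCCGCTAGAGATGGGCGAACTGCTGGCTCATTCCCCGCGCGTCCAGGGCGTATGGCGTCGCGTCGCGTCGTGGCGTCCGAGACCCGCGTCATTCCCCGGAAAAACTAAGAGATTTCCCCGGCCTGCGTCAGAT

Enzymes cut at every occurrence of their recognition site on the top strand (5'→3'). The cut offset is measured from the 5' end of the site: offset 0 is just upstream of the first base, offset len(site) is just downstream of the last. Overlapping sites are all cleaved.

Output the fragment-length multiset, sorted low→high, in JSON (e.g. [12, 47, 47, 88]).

Scan for sites:
  QalI (TTCCCCG, off=3): starts [0, 77, 110, 171, 193] → cuts [3, 80, 113, 174, 196]
  UxaII (GGGCG, off=5): starts [14, 92, 125] → cuts [19, 97, 130]
  BxoX (GCGTC, off=5): starts [37, 56, 69, 118, 134, 139, 144, 152, 165, 204] → cuts [42, 61, 74, 123, 139, 144, 149, 157, 170, 209]
  DwuIII (GAGAT, off=4): starts [7, 63, 87, 188] → cuts [11, 67, 91, 192]

Pooled cuts: [3, 11, 19, 42, 61, 67, 74, 80, 91, 97, 113, 123, 130, 139, 144, 149, 157, 170, 174, 192, 196, 209]

Fragments:
  3→11: 8 bp
  11→19: 8 bp
  19→42: 23 bp
  42→61: 19 bp
  61→67: 6 bp
  67→74: 7 bp
  74→80: 6 bp
  80→91: 11 bp
  91→97: 6 bp
  97→113: 16 bp
  113→123: 10 bp
  123→130: 7 bp
  130→139: 9 bp
  139→144: 5 bp
  144→149: 5 bp
  149→157: 8 bp
  157→170: 13 bp
  170→174: 4 bp
  174→192: 18 bp
  192→196: 4 bp
  196→209: 13 bp
  209→3 (wrap): 213-209+3 = 7 bp

[4,4,5,5,6,6,6,7,7,7,8,8,8,9,10,11,13,13,16,18,19,23]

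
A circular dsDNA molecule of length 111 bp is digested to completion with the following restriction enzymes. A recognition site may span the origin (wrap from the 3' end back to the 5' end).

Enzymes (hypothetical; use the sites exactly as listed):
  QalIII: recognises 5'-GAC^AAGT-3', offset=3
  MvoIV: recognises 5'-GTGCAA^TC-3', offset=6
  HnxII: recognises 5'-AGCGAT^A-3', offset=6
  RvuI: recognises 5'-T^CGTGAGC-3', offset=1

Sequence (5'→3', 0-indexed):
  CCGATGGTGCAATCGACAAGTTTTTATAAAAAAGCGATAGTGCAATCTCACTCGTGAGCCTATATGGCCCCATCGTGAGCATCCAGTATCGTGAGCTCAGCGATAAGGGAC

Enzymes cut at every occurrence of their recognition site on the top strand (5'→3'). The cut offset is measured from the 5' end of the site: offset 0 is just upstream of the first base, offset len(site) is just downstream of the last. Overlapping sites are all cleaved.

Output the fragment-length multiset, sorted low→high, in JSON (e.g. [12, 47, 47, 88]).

[5,7,7,15,16,19,21,21]

Site scan:
  QalIII GACAAGT/3: at [14] ⇒ [17]
  MvoIV GTGCAATC/6: at [6, 39] ⇒ [12, 45]
  HnxII AGCGATA/6: at [32, 98] ⇒ [38, 104]
  RvuI TCGTGAGC/1: at [51, 72, 88] ⇒ [52, 73, 89]

All cut coordinates (distinct, sorted): [12, 17, 38, 45, 52, 73, 89, 104]

Fragments:
  12→17: 5 bp
  17→38: 21 bp
  38→45: 7 bp
  45→52: 7 bp
  52→73: 21 bp
  73→89: 16 bp
  89→104: 15 bp
  104→12 (wrap): 111-104+12 = 19 bp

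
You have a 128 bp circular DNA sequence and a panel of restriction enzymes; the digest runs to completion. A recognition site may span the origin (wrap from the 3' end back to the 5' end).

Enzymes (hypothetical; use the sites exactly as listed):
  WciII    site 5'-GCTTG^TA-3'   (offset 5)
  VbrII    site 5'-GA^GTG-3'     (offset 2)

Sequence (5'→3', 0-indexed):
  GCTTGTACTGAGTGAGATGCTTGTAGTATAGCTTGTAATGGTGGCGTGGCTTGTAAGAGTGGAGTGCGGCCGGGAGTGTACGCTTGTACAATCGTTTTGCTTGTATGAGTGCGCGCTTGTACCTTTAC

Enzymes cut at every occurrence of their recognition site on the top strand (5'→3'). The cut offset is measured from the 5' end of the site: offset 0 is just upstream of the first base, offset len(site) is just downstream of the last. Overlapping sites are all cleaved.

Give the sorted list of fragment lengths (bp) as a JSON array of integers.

Scan for sites:
  WciII GCTTGTA/5: at [0, 18, 30, 48, 81, 98, 114] ⇒ [5, 23, 35, 53, 86, 103, 119]
  VbrII GAGTG/2: at [9, 56, 61, 73, 106] ⇒ [11, 58, 63, 75, 108]

All cut coordinates (distinct, sorted): [5, 11, 23, 35, 53, 58, 63, 75, 86, 103, 108, 119]

Fragment lengths:
  5→11: 6 bp
  11→23: 12 bp
  23→35: 12 bp
  35→53: 18 bp
  53→58: 5 bp
  58→63: 5 bp
  63→75: 12 bp
  75→86: 11 bp
  86→103: 17 bp
  103→108: 5 bp
  108→119: 11 bp
  119→5 (wrap): 128-119+5 = 14 bp

[5,5,5,6,11,11,12,12,12,14,17,18]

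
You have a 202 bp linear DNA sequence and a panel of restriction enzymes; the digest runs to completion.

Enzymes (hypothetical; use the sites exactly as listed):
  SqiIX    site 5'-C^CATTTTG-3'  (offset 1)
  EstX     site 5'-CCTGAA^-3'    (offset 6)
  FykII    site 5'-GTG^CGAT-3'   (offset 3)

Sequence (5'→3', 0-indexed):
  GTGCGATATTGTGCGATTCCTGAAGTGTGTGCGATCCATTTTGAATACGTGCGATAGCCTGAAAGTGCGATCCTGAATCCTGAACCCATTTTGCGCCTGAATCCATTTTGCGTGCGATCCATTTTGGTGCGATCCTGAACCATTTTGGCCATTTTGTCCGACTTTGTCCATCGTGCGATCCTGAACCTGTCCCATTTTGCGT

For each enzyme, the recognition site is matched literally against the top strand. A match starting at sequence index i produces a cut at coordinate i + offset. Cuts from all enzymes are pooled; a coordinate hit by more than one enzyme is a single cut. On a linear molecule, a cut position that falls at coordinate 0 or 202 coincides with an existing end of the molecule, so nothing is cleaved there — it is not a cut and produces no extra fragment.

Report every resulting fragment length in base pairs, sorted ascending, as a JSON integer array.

[1,2,2,3,4,5,5,7,7,7,9,10,10,10,10,10,10,11,11,12,15,15,26]

Scan for sites:
  SqiIX CCATTTTG/1: at [35, 85, 102, 118, 139, 148, 191] ⇒ [36, 86, 103, 119, 140, 149, 192]
  EstX CCTGAA/6: at [18, 57, 71, 78, 95, 133, 179] ⇒ [24, 63, 77, 84, 101, 139, 185]
  FykII GTGCGAT/3: at [0, 10, 28, 48, 64, 111, 126, 172] ⇒ [3, 13, 31, 51, 67, 114, 129, 175]

All cut coordinates (distinct, sorted): [3, 13, 24, 31, 36, 51, 63, 67, 77, 84, 86, 101, 103, 114, 119, 129, 139, 140, 149, 175, 185, 192]

Fragment lengths:
  [0,3): 3 bp
  [3,13): 10 bp
  [13,24): 11 bp
  [24,31): 7 bp
  [31,36): 5 bp
  [36,51): 15 bp
  [51,63): 12 bp
  [63,67): 4 bp
  [67,77): 10 bp
  [77,84): 7 bp
  [84,86): 2 bp
  [86,101): 15 bp
  [101,103): 2 bp
  [103,114): 11 bp
  [114,119): 5 bp
  [119,129): 10 bp
  [129,139): 10 bp
  [139,140): 1 bp
  [140,149): 9 bp
  [149,175): 26 bp
  [175,185): 10 bp
  [185,192): 7 bp
  [192,202): 10 bp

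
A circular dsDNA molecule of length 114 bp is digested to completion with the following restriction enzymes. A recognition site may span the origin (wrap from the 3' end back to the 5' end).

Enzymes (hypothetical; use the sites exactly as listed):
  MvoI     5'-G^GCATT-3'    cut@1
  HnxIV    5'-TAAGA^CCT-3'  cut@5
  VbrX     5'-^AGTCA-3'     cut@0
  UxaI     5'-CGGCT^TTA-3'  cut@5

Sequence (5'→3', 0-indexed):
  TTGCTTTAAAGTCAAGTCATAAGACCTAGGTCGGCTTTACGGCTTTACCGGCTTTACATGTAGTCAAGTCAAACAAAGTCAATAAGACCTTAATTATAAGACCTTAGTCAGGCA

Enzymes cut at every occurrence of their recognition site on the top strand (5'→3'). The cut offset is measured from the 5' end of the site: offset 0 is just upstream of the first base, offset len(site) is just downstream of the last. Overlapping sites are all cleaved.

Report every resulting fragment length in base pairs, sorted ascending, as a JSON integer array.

[4,5,5,6,8,8,9,10,10,11,12,12,14]

Scan for sites:
  MvoI GGCATT/1: at [110] ⇒ [111]
  HnxIV TAAGACCT/5: at [19, 82, 96] ⇒ [24, 87, 101]
  VbrX AGTCA/0: at [9, 14, 61, 66, 76, 105] ⇒ [9, 14, 61, 66, 76, 105]
  UxaI CGGCTTTA/5: at [31, 39, 48] ⇒ [36, 44, 53]

Pooled cuts: [9, 14, 24, 36, 44, 53, 61, 66, 76, 87, 101, 105, 111]

Fragment lengths:
  9→14: 5 bp
  14→24: 10 bp
  24→36: 12 bp
  36→44: 8 bp
  44→53: 9 bp
  53→61: 8 bp
  61→66: 5 bp
  66→76: 10 bp
  76→87: 11 bp
  87→101: 14 bp
  101→105: 4 bp
  105→111: 6 bp
  111→9 (wrap): 114-111+9 = 12 bp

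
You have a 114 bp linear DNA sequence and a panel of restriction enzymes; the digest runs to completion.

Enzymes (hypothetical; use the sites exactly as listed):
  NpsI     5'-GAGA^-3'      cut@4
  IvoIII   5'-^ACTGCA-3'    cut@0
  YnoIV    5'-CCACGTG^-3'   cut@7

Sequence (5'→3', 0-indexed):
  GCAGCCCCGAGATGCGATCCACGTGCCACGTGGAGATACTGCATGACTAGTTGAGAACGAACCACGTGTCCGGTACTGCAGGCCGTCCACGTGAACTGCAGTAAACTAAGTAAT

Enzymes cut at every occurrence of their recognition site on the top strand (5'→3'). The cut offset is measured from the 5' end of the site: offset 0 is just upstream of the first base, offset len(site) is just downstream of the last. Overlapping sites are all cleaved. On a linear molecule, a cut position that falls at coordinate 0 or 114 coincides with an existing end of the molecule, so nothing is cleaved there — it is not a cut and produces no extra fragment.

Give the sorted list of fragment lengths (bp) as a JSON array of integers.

Per-enzyme occurrences:
  NpsI GAGA/4: at [8, 32, 52] ⇒ [12, 36, 56]
  IvoIII ACTGCA/0: at [37, 74, 94] ⇒ [37, 74, 94]
  YnoIV CCACGTG/7: at [18, 25, 61, 86] ⇒ [25, 32, 68, 93]

Pooled cuts: [12, 25, 32, 36, 37, 56, 68, 74, 93, 94]

Fragment lengths:
  [0,12): 12 bp
  [12,25): 13 bp
  [25,32): 7 bp
  [32,36): 4 bp
  [36,37): 1 bp
  [37,56): 19 bp
  [56,68): 12 bp
  [68,74): 6 bp
  [74,93): 19 bp
  [93,94): 1 bp
  [94,114): 20 bp

[1,1,4,6,7,12,12,13,19,19,20]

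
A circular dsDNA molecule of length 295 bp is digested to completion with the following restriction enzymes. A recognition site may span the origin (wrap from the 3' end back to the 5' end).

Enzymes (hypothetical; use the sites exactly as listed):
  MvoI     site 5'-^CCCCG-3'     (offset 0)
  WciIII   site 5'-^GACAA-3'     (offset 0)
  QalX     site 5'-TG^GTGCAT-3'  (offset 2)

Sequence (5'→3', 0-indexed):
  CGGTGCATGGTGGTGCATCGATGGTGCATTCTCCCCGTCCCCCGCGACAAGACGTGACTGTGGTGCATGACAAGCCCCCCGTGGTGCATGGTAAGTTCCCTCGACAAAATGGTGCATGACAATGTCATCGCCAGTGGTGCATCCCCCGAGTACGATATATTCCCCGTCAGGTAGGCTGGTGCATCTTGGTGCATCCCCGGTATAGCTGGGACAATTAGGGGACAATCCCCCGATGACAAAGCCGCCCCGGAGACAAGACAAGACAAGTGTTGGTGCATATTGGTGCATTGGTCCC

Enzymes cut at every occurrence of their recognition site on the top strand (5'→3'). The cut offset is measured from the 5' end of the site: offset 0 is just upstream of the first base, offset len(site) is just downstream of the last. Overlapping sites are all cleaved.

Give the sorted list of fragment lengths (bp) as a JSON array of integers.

[5,5,6,6,6,6,7,7,7,7,7,7,8,9,9,10,10,10,10,11,11,11,15,15,17,17,18,19,19]

Site scan:
  MvoI CCCCG/0: at [32, 39, 76, 143, 161, 194, 227, 244, 292] ⇒ [32, 39, 76, 143, 161, 194, 227, 244, 292]
  WciIII GACAA/0: at [45, 68, 102, 117, 209, 220, 234, 251, 256, 261] ⇒ [45, 68, 102, 117, 209, 220, 234, 251, 256, 261]
  QalX TGGTGCAT/2: at [10, 21, 60, 81, 109, 134, 176, 186, 270, 280] ⇒ [12, 23, 62, 83, 111, 136, 178, 188, 272, 282]

All cut coordinates (distinct, sorted): [12, 23, 32, 39, 45, 62, 68, 76, 83, 102, 111, 117, 136, 143, 161, 178, 188, 194, 209, 220, 227, 234, 244, 251, 256, 261, 272, 282, 292]

Fragment lengths:
  12→23: 11 bp
  23→32: 9 bp
  32→39: 7 bp
  39→45: 6 bp
  45→62: 17 bp
  62→68: 6 bp
  68→76: 8 bp
  76→83: 7 bp
  83→102: 19 bp
  102→111: 9 bp
  111→117: 6 bp
  117→136: 19 bp
  136→143: 7 bp
  143→161: 18 bp
  161→178: 17 bp
  178→188: 10 bp
  188→194: 6 bp
  194→209: 15 bp
  209→220: 11 bp
  220→227: 7 bp
  227→234: 7 bp
  234→244: 10 bp
  244→251: 7 bp
  251→256: 5 bp
  256→261: 5 bp
  261→272: 11 bp
  272→282: 10 bp
  282→292: 10 bp
  292→12 (wrap): 295-292+12 = 15 bp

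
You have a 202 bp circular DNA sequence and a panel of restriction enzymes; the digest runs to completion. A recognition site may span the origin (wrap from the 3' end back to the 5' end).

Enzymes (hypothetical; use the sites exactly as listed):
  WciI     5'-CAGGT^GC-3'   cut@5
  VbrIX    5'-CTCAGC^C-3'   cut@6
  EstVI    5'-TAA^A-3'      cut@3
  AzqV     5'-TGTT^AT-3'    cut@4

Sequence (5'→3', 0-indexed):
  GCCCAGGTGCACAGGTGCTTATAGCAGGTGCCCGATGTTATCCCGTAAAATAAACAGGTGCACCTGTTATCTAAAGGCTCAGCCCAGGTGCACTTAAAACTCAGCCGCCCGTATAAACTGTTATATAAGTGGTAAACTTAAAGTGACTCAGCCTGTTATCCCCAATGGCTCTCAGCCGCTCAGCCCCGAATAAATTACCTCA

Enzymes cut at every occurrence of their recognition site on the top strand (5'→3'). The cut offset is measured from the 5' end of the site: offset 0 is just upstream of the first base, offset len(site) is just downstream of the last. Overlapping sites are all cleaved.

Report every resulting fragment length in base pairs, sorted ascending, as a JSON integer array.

[5,5,6,6,6,6,6,6,8,8,8,8,9,9,9,9,10,11,11,11,13,13,19]

Scan for sites:
  WciI CAGGTGC/5: at [3, 11, 24, 54, 84] ⇒ [8, 16, 29, 59, 89]
  VbrIX CTCAGCC/6: at [77, 99, 146, 170, 178, 198] ⇒ [2, 83, 105, 152, 176, 184]
  EstVI TAAA/3: at [45, 50, 71, 94, 113, 132, 138, 190] ⇒ [48, 53, 74, 97, 116, 135, 141, 193]
  AzqV TGTTAT/4: at [35, 64, 118, 153] ⇒ [39, 68, 122, 157]

Pooled cuts: [2, 8, 16, 29, 39, 48, 53, 59, 68, 74, 83, 89, 97, 105, 116, 122, 135, 141, 152, 157, 176, 184, 193]

Fragment lengths:
  2→8: 6 bp
  8→16: 8 bp
  16→29: 13 bp
  29→39: 10 bp
  39→48: 9 bp
  48→53: 5 bp
  53→59: 6 bp
  59→68: 9 bp
  68→74: 6 bp
  74→83: 9 bp
  83→89: 6 bp
  89→97: 8 bp
  97→105: 8 bp
  105→116: 11 bp
  116→122: 6 bp
  122→135: 13 bp
  135→141: 6 bp
  141→152: 11 bp
  152→157: 5 bp
  157→176: 19 bp
  176→184: 8 bp
  184→193: 9 bp
  193→2 (wrap): 202-193+2 = 11 bp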